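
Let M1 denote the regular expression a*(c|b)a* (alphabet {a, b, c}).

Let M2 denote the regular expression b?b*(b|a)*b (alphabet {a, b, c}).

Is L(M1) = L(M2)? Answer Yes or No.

No

The string c is accepted by M1 but rejected by M2.
So L(M1) ≠ L(M2).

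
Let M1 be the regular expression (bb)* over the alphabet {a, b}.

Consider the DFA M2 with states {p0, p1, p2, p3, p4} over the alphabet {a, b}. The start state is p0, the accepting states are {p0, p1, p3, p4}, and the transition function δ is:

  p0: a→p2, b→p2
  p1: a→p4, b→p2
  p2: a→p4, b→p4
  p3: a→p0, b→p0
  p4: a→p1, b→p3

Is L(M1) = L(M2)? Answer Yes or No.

The string aa is accepted by M2 but rejected by M1.
So L(M1) ≠ L(M2).

No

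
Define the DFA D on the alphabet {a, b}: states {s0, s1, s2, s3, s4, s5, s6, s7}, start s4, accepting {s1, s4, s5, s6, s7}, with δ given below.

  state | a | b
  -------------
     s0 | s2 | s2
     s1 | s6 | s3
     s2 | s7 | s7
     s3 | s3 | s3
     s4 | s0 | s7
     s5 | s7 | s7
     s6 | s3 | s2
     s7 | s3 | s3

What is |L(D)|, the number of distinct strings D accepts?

The useful subgraph on states {s0, s2, s4, s7} is acyclic, so L(D) is finite; the longest accepting path visits 4 useful states, giving maximum string length 3.
Counting accepting paths from s4 by length: 1 of length 0, 1 of length 1, 4 of length 3. Total 6.

6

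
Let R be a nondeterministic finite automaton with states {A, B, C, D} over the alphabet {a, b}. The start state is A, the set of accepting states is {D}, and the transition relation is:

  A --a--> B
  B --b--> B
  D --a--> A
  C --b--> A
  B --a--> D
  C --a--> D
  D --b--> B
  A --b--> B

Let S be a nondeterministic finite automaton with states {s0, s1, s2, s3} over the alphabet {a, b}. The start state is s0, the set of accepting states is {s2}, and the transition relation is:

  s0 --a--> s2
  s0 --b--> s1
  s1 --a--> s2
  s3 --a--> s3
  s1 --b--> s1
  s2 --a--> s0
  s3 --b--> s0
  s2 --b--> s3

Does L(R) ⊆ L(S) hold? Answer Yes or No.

No

The string aa is in L(R) but not in L(S).
So L(R) ⊄ L(S).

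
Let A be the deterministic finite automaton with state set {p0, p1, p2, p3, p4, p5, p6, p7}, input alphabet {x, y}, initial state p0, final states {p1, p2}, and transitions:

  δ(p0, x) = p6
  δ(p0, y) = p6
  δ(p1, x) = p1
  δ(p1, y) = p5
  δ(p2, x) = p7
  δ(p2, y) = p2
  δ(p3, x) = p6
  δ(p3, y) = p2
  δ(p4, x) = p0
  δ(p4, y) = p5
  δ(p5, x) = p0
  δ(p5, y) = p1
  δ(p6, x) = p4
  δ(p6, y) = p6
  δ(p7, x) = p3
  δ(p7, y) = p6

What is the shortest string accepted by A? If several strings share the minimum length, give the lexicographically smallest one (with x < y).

xxyy

A breadth-first search from p0 reaches an accepting state first via the path p0 → p6 → p4 → p5 → p1 on input xxyy.
No string of length < 4 is accepted (BFS exhausts all shorter strings without reaching an accepting state), and xxyy is the lexicographically least accepting string of length 4.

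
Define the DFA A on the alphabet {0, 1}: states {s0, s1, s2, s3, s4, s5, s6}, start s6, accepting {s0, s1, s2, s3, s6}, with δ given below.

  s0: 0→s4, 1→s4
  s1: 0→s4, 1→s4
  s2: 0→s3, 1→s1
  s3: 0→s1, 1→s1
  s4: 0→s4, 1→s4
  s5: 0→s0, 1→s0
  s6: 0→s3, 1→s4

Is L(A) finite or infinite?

finite

The useful states (reachable from s6 and able to reach an accepting state) are {s1, s3, s6}.
Restricted to these states the transition graph has no cycle, so every accepting path has bounded length and L is finite.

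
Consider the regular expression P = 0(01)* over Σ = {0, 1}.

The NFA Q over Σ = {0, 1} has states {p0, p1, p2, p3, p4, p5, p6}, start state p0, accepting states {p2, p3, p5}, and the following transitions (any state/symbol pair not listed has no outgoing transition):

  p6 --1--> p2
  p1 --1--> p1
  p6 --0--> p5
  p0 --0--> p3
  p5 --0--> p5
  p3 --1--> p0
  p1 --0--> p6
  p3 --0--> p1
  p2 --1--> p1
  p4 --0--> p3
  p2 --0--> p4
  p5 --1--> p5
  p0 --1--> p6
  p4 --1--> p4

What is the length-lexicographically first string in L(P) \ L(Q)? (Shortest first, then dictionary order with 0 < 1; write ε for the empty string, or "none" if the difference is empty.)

001

The string 001 is accepted by P but not by Q.
No shorter string lies in the difference, and 001 is the lexicographically first length-3 string in L(P) \ L(Q).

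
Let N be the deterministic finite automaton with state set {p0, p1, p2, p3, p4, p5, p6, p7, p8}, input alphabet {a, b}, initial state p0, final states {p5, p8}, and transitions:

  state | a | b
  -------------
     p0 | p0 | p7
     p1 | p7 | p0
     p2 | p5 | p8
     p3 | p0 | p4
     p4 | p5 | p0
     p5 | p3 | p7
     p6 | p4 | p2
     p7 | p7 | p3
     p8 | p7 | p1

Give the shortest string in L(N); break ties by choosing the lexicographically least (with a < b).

bbba

A breadth-first search from p0 reaches an accepting state first via the path p0 → p7 → p3 → p4 → p5 on input bbba.
No string of length < 4 is accepted (BFS exhausts all shorter strings without reaching an accepting state), and bbba is the lexicographically least accepting string of length 4.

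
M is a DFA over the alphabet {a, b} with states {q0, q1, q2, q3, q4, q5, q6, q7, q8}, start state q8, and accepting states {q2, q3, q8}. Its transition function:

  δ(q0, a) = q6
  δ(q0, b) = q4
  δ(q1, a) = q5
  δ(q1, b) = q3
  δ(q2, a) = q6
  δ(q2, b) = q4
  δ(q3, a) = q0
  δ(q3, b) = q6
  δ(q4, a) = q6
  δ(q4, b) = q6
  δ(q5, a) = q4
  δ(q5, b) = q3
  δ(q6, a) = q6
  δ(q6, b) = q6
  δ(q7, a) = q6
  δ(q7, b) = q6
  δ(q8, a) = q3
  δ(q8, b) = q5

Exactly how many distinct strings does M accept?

The useful subgraph on states {q3, q5, q8} is acyclic, so L(M) is finite; the longest accepting path visits 3 useful states, giving maximum string length 2.
Counting accepting paths from q8 by length: 1 of length 0, 1 of length 1, 1 of length 2. Total 3.

3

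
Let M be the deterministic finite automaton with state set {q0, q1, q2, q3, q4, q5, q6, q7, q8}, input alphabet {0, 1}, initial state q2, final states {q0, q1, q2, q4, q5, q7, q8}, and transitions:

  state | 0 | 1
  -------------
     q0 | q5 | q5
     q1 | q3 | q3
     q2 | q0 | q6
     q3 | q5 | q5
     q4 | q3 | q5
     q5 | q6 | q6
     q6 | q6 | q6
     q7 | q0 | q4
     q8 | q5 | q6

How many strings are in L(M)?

The useful subgraph on states {q0, q2, q5} is acyclic, so L(M) is finite; the longest accepting path visits 3 useful states, giving maximum string length 2.
Counting accepting paths from q2 by length: 1 of length 0, 1 of length 1, 2 of length 2. Total 4.

4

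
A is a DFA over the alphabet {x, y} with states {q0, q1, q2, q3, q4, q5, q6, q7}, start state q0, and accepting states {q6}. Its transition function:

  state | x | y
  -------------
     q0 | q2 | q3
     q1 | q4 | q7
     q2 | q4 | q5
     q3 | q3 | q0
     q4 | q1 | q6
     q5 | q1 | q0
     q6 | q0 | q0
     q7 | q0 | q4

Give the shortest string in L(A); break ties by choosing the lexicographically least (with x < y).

xxy

A breadth-first search from q0 reaches an accepting state first via the path q0 → q2 → q4 → q6 on input xxy.
No string of length < 3 is accepted (BFS exhausts all shorter strings without reaching an accepting state), and xxy is the lexicographically least accepting string of length 3.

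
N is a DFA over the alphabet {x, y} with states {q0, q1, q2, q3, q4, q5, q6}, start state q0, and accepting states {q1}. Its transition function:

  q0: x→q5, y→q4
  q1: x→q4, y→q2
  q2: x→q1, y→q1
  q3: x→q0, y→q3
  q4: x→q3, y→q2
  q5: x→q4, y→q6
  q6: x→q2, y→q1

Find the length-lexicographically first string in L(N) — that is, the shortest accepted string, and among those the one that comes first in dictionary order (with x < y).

xyy

A breadth-first search from q0 reaches an accepting state first via the path q0 → q5 → q6 → q1 on input xyy.
No string of length < 3 is accepted (BFS exhausts all shorter strings without reaching an accepting state), and xyy is the lexicographically least accepting string of length 3.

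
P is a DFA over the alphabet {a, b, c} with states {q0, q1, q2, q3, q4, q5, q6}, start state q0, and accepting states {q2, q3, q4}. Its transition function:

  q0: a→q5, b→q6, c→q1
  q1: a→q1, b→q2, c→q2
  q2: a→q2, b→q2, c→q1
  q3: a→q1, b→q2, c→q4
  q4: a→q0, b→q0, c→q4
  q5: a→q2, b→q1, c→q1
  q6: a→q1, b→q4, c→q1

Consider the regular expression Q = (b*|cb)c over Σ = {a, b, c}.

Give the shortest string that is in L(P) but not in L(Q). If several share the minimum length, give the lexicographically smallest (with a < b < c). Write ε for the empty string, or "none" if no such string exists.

The string aa is accepted by P but not by Q.
No shorter string lies in the difference, and aa is the lexicographically first length-2 string in L(P) \ L(Q).

aa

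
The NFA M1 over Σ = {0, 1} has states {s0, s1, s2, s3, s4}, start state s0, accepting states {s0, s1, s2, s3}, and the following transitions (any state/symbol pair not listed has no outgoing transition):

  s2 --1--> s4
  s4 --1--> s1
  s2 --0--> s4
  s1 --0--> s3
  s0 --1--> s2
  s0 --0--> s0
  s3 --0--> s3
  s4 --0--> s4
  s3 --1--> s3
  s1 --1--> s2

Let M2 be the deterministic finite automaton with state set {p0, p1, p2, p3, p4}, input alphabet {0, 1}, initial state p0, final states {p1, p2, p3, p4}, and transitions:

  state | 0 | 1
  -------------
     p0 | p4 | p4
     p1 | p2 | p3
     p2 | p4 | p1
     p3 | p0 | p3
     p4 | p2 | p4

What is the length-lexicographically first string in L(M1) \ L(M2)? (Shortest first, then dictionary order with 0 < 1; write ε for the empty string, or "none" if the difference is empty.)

ε

The empty string ε is accepted by M1 but not by M2.
Since ε is the unique shortest string, it is the required witness.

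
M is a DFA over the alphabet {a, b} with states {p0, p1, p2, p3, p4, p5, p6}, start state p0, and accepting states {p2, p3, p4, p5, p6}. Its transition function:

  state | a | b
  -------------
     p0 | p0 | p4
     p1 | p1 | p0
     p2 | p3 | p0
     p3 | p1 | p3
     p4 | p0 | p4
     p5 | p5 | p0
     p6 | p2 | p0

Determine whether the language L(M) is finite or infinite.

State p0 is reachable from the start and can reach an accepting state, and it lies on the cycle p0 → p0.
Traversing that cycle any number of times yields accepted strings of unbounded length, so the language is infinite.

infinite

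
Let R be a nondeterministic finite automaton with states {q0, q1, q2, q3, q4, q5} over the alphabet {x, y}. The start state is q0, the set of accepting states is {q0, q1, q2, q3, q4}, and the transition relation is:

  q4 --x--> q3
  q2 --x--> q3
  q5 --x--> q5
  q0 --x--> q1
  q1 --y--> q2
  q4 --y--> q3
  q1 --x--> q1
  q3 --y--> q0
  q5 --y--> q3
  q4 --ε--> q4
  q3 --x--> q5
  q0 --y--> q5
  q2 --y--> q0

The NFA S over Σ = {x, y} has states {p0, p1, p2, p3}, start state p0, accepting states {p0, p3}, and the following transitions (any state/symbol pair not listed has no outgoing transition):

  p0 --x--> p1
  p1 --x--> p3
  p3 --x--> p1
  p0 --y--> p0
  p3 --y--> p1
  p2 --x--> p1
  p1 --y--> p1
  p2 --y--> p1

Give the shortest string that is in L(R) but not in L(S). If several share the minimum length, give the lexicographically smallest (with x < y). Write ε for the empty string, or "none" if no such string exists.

The string x is accepted by R but not by S.
No shorter string lies in the difference, and x is the lexicographically first length-1 string in L(R) \ L(S).

x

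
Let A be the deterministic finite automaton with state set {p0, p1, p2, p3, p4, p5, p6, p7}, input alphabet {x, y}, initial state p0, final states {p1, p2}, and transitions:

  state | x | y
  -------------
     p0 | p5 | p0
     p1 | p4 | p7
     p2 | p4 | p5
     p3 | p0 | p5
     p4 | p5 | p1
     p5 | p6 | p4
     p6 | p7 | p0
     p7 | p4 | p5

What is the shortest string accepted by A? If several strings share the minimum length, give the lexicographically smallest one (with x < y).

xyy

A breadth-first search from p0 reaches an accepting state first via the path p0 → p5 → p4 → p1 on input xyy.
No string of length < 3 is accepted (BFS exhausts all shorter strings without reaching an accepting state), and xyy is the lexicographically least accepting string of length 3.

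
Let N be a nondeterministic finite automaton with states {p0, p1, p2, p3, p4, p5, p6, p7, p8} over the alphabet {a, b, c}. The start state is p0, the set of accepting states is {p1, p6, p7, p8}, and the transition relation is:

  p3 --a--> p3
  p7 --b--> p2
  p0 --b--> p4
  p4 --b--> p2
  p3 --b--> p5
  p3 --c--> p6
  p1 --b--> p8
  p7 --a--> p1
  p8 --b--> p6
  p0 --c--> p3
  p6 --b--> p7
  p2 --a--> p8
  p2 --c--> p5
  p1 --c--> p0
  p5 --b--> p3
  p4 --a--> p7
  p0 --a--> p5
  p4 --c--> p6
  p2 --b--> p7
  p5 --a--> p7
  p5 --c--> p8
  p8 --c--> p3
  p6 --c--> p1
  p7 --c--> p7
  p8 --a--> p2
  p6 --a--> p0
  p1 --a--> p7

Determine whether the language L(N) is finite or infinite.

infinite

State p3 is reachable from the start and can reach an accepting state, and it lies on the cycle p3 → p3.
Traversing that cycle any number of times yields accepted strings of unbounded length, so the language is infinite.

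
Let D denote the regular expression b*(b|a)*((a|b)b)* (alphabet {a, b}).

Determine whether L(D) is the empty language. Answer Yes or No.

The empty string ε matches the expression, so it belongs to L(D).
Since L(D) contains at least one string, it is not empty.

No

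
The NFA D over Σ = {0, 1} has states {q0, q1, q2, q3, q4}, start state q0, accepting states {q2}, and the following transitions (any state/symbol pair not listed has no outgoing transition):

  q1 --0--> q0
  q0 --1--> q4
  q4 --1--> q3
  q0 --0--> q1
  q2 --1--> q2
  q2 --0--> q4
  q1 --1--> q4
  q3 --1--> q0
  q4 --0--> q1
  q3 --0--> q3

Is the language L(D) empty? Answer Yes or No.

The states reachable from the start state are {q0, q1, q3, q4}.
None of the accepting states {q2} is reachable, so no string is accepted and L(D) = ∅.

Yes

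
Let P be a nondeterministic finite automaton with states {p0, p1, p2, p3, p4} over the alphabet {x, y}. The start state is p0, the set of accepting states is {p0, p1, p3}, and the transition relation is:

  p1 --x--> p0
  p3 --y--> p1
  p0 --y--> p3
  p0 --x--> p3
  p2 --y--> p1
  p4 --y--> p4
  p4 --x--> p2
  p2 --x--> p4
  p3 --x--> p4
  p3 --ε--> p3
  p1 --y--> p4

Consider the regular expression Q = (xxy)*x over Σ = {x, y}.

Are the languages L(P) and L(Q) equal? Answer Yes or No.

The empty string ε is accepted by P but rejected by Q.
So L(P) ≠ L(Q).

No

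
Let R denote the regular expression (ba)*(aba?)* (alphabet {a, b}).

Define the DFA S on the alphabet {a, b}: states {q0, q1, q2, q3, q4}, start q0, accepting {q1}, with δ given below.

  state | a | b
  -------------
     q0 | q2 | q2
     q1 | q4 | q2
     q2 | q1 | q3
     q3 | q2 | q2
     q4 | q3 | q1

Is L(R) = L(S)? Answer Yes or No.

No

The empty string ε is accepted by R but rejected by S.
So L(R) ≠ L(S).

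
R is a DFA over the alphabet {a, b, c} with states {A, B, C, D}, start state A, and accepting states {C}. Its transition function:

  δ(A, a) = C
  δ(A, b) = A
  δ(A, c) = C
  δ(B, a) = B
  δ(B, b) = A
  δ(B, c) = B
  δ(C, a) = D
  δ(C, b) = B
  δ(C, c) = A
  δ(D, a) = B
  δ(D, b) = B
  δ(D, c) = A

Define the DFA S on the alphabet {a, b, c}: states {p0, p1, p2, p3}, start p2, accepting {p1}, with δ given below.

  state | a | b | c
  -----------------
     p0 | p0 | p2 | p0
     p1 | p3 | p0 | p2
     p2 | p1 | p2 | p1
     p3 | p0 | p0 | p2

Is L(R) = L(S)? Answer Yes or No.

Yes

Exploring the product automaton R × S from the start pair (A, p2), following both machines on each input symbol, reaches 4 state pairs: (A, p2), (C, p1), (D, p3), (B, p0).
R accepts in {C} and S accepts in {p1}. In every reachable pair the two components are either both accepting — (C, p1) — or both non-accepting, so no string is accepted by exactly one of the machines: L(R) \ L(S) and L(S) \ L(R) are both empty.
Hence every string is accepted by R iff it is accepted by S, and the two languages coincide.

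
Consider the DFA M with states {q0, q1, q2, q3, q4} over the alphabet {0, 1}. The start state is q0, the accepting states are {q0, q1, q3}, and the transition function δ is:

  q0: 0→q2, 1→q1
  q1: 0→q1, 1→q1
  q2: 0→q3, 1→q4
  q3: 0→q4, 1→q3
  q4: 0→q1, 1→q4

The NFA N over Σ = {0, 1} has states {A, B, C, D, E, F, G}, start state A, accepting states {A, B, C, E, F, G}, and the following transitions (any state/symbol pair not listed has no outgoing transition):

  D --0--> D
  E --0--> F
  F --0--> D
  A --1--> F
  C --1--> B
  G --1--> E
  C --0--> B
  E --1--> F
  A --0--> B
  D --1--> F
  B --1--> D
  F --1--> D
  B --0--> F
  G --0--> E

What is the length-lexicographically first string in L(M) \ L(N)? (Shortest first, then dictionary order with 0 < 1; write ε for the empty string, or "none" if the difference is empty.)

The string 10 is accepted by M but not by N.
No shorter string lies in the difference, and 10 is the lexicographically first length-2 string in L(M) \ L(N).

10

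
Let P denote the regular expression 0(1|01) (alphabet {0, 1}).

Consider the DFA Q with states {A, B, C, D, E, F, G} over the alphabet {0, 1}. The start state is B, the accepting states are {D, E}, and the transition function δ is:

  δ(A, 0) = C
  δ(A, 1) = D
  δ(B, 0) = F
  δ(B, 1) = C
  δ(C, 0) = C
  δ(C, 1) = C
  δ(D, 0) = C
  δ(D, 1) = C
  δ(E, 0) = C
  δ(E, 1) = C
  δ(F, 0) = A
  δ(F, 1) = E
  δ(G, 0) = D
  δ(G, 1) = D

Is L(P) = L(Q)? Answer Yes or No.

Yes

Converting the expression P to a DFA (subset construction, then merging equivalent states) gives the minimal DFA with states {p0, p1, p2, p3, p4}, start state p0, accepting states {p4} and transitions p0: 0→p1, 1→p2; p1: 0→p3, 1→p4; p2: 0→p2, 1→p2; p3: 0→p2, 1→p4; p4: 0→p2, 1→p2.
Exploring the product automaton P × Q from the start pair (p0, B), following both machines on each input symbol, reaches 6 state pairs: (p0, B), (p1, F), (p2, C), (p3, A), (p4, E), (p4, D).
P accepts in {p4} and Q accepts in {D, E}. In every reachable pair the two components are either both accepting — (p4, E), (p4, D) — or both non-accepting, so no string is accepted by exactly one of the machines: L(P) \ L(Q) and L(Q) \ L(P) are both empty.
Hence every string is accepted by P iff it is accepted by Q, and the two languages coincide.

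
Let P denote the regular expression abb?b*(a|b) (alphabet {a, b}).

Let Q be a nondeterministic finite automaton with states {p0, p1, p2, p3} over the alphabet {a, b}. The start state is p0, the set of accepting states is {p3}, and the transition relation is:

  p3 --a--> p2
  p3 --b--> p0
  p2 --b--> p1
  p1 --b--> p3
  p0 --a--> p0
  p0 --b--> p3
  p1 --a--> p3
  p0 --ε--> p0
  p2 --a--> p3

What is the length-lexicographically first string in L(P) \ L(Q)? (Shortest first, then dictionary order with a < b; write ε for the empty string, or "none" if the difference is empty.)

aba

The string aba is accepted by P but not by Q.
No shorter string lies in the difference, and aba is the lexicographically first length-3 string in L(P) \ L(Q).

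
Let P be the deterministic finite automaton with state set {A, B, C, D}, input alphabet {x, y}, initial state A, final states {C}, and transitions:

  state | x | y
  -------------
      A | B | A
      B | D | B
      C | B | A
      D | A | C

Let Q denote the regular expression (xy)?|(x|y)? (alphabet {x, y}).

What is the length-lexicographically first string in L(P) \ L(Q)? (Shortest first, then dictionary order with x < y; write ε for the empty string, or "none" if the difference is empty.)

The string xxy is accepted by P but not by Q.
No shorter string lies in the difference, and xxy is the lexicographically first length-3 string in L(P) \ L(Q).

xxy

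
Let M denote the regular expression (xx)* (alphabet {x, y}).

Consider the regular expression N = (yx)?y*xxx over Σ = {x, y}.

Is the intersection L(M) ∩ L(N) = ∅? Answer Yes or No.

Converting the expression M to a DFA (subset construction, then merging equivalent states) gives the minimal DFA with states {m0, m1, m2}, start state m0, accepting states {m0} and transitions m0: x→m1, y→m2; m1: x→m0, y→m2; m2: x→m2, y→m2.
Converting the expression N to a DFA (subset construction, then merging equivalent states) gives the minimal DFA with states {n0, n1, n2, n3, n4, n5, n6, n7, n8, n9}, start state n0, accepting states {n7, n9} and transitions n0: x→n1, y→n2; n1: x→n3, y→n4; n2: x→n5, y→n6; n3: x→n7, y→n4; n4: x→n4, y→n4; n5: x→n8, y→n6; n6: x→n1, y→n6; n7: x→n4, y→n4; n8: x→n9, y→n4; n9: x→n7, y→n4.
Exploring the product automaton M × N from the start pair (m0, n0), following both machines on each input symbol, reaches 15 state pairs: (m0, n0), (m1, n1), (m2, n2), (m0, n3), (m2, n4), (m2, n5), (m2, n6), (m1, n7), (m2, n8), (m2, n1), (m0, n4), (m2, n9), (m2, n3), (m1, n4), (m2, n7).
M accepts in {m0} and N accepts in {n7, n9}; no reachable pair has both components accepting, so no string drives both machines to acceptance simultaneously and L(M) ∩ L(N) = ∅.
So no string is accepted by both, and the intersection is empty.

Yes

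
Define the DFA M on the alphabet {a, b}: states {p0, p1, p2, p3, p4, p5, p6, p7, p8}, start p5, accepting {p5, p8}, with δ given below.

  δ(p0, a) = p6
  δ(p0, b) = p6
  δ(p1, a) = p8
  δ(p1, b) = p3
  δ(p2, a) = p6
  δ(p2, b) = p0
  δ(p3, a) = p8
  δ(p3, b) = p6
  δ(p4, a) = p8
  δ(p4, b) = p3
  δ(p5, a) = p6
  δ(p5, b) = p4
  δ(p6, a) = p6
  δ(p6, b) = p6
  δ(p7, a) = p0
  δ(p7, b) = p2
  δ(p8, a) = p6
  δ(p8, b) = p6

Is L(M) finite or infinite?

The useful states (reachable from p5 and able to reach an accepting state) are {p3, p4, p5, p8}.
Restricted to these states the transition graph has no cycle, so every accepting path has bounded length and L is finite.

finite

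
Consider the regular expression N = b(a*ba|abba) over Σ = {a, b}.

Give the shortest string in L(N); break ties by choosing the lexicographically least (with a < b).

bba

By inspection of the expression, no string of length less than 3 matches, and bba is the lexicographically first match of length 3.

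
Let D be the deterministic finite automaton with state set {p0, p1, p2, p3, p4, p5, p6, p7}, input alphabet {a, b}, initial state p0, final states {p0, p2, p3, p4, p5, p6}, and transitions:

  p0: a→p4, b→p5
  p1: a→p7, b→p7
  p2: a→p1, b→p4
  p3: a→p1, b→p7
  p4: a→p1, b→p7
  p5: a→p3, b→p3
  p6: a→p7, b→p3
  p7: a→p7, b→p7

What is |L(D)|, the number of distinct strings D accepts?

5

The useful subgraph on states {p0, p3, p4, p5} is acyclic, so L(D) is finite; the longest accepting path visits 3 useful states, giving maximum string length 2.
Counting accepting paths from p0 by length: 1 of length 0, 2 of length 1, 2 of length 2. Total 5.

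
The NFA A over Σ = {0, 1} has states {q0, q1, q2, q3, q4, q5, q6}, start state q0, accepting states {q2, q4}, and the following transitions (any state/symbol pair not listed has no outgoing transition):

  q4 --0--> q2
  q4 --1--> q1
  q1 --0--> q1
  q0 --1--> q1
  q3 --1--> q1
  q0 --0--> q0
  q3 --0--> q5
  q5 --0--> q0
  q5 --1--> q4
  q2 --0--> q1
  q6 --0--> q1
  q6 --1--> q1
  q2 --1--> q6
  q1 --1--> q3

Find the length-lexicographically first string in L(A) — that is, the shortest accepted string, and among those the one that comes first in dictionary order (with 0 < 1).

1101

A breadth-first search from q0 reaches an accepting state first via the path q0 → q1 → q3 → q5 → q4 on input 1101.
No string of length < 4 is accepted (BFS exhausts all shorter strings without reaching an accepting state), and 1101 is the lexicographically least accepting string of length 4.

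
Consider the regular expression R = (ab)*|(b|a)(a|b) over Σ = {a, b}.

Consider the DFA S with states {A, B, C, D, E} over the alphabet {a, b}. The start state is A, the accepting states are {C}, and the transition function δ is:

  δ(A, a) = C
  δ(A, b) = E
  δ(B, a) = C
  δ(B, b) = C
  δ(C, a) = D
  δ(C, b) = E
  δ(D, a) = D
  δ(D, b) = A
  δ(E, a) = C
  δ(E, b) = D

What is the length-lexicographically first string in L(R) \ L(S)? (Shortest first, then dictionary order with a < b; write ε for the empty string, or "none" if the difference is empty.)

ε

The empty string ε is accepted by R but not by S.
Since ε is the unique shortest string, it is the required witness.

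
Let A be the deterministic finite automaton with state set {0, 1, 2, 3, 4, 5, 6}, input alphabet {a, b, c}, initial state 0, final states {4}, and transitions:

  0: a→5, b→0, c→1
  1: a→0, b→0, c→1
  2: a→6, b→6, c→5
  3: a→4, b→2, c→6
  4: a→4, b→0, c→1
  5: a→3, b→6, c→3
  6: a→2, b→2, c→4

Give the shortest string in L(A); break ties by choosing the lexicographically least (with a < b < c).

A breadth-first search from 0 reaches an accepting state first via the path 0 → 5 → 3 → 4 on input aaa.
No string of length < 3 is accepted (BFS exhausts all shorter strings without reaching an accepting state), and aaa is the lexicographically least accepting string of length 3.

aaa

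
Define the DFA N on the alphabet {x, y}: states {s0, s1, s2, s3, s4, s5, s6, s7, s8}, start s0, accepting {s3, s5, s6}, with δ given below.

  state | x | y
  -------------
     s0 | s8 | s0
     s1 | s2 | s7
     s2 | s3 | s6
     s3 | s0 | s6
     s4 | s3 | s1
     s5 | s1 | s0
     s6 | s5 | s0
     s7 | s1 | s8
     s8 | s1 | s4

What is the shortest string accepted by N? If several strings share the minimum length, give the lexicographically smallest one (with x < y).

A breadth-first search from s0 reaches an accepting state first via the path s0 → s8 → s4 → s3 on input xyx.
No string of length < 3 is accepted (BFS exhausts all shorter strings without reaching an accepting state), and xyx is the lexicographically least accepting string of length 3.

xyx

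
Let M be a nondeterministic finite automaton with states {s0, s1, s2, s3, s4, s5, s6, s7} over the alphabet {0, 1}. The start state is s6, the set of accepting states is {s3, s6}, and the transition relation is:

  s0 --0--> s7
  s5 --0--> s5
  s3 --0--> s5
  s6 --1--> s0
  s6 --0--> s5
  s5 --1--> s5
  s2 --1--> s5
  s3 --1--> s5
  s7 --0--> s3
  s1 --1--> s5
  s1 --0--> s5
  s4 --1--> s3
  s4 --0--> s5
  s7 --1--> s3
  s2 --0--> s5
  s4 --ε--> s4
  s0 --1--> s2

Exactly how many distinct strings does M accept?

3

The useful subgraph on states {s0, s3, s6, s7} is acyclic, so L(M) is finite; the longest accepting path visits 4 useful states, giving maximum string length 3.
Counting accepting paths from s6 by length: 1 of length 0, 2 of length 3. Total 3.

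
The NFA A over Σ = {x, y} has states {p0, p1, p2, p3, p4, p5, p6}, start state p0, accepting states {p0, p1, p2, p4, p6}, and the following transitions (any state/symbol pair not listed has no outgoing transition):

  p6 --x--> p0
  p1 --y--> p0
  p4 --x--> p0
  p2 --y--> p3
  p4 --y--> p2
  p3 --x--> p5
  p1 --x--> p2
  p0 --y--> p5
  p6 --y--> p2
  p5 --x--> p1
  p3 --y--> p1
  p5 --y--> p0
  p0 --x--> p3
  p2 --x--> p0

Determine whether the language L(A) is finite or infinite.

infinite

State p0 is reachable from the start and can reach an accepting state, and it lies on the cycle p0 → p3 → p1 → p0.
Traversing that cycle any number of times yields accepted strings of unbounded length, so the language is infinite.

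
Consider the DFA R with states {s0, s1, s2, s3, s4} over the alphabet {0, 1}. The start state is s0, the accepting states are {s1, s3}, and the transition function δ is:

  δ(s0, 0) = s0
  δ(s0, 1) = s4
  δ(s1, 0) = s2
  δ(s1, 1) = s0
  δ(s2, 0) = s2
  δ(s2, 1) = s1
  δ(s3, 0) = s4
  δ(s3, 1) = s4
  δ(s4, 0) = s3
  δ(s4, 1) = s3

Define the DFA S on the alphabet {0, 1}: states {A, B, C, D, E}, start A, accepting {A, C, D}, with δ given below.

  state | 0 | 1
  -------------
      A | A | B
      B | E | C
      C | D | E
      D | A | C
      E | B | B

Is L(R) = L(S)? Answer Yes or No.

The string 10 is accepted by R but rejected by S.
So L(R) ≠ L(S).

No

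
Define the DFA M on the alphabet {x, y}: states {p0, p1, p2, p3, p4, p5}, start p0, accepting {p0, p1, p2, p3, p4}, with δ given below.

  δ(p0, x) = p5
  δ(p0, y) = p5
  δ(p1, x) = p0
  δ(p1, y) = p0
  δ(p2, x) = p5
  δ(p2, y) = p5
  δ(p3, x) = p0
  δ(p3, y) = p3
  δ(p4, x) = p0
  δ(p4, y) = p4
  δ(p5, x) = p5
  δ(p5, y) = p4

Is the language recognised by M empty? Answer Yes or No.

The empty string ε is accepted: the run p0 ends in the accepting state p0.
Since at least one string is accepted, L(M) is not empty.

No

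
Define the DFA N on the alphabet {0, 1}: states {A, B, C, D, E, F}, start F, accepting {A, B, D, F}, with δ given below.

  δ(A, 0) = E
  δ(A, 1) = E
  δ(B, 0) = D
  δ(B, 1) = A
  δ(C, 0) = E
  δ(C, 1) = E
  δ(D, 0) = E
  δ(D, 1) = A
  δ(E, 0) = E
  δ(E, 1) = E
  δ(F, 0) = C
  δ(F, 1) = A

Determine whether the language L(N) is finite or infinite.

The useful states (reachable from F and able to reach an accepting state) are {A, F}.
Restricted to these states the transition graph has no cycle, so every accepting path has bounded length and L is finite.

finite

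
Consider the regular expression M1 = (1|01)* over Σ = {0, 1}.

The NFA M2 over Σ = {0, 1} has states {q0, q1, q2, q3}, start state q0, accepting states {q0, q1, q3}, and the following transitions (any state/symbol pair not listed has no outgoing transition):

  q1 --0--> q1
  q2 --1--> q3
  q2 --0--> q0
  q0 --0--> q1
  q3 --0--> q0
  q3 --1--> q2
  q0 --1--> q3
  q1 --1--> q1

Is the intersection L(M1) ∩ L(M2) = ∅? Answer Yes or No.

The empty string ε is accepted by both M1 and M2.
Hence L(M1) ∩ L(M2) ≠ ∅.

No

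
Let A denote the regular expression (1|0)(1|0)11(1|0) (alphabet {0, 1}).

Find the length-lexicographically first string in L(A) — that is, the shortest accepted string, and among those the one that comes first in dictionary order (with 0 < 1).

By inspection of the expression, no string of length less than 5 matches, and 00110 is the lexicographically first match of length 5.

00110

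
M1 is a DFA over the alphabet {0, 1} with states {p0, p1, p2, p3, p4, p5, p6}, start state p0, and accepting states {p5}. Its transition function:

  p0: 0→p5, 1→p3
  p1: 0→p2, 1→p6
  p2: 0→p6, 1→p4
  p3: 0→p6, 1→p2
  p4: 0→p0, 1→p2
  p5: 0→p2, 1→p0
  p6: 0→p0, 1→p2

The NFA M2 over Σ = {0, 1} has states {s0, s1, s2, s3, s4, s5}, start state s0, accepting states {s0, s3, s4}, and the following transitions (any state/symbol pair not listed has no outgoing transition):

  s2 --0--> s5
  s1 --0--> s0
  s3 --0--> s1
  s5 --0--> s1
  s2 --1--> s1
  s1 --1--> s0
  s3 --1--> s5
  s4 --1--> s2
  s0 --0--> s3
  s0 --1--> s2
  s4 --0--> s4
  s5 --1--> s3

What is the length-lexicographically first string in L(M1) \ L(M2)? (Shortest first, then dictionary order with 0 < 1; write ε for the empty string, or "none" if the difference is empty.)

The string 010 is accepted by M1 but not by M2.
No shorter string lies in the difference, and 010 is the lexicographically first length-3 string in L(M1) \ L(M2).

010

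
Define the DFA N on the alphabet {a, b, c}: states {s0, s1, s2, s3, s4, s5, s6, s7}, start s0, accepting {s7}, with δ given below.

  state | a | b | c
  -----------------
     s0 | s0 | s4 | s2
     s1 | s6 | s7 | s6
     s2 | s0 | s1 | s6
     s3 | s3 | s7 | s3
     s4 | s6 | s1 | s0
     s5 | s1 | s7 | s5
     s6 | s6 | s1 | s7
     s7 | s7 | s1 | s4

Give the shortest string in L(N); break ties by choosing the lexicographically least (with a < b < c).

A breadth-first search from s0 reaches an accepting state first via the path s0 → s4 → s6 → s7 on input bac.
No string of length < 3 is accepted (BFS exhausts all shorter strings without reaching an accepting state), and bac is the lexicographically least accepting string of length 3.

bac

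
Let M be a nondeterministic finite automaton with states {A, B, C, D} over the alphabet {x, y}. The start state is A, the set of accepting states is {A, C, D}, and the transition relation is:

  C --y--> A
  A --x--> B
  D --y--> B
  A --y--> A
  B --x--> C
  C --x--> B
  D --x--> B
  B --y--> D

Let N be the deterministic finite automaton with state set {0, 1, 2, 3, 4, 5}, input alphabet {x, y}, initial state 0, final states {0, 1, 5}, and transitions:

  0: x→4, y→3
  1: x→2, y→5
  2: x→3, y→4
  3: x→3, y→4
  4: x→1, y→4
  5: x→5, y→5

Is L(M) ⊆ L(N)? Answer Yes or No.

No

The string y is in L(M) but not in L(N).
So L(M) ⊄ L(N).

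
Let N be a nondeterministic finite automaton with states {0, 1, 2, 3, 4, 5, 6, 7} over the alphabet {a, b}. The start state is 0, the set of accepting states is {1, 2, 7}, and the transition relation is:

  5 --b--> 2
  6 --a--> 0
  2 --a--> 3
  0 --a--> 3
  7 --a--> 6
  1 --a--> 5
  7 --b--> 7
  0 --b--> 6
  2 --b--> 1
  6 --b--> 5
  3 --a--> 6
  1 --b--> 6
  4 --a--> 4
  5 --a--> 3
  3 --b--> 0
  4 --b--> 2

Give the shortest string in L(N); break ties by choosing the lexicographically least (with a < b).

bbb

A breadth-first search from 0 reaches an accepting state first via the path 0 → 6 → 5 → 2 on input bbb.
No string of length < 3 is accepted (BFS exhausts all shorter strings without reaching an accepting state), and bbb is the lexicographically least accepting string of length 3.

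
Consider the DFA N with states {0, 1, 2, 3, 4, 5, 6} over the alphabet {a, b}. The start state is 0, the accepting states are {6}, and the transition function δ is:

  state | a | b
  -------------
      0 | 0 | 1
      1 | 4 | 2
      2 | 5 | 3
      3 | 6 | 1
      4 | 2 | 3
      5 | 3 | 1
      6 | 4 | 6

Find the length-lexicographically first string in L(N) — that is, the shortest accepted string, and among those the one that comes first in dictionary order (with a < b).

A breadth-first search from 0 reaches an accepting state first via the path 0 → 1 → 4 → 3 → 6 on input baba.
No string of length < 4 is accepted (BFS exhausts all shorter strings without reaching an accepting state), and baba is the lexicographically least accepting string of length 4.

baba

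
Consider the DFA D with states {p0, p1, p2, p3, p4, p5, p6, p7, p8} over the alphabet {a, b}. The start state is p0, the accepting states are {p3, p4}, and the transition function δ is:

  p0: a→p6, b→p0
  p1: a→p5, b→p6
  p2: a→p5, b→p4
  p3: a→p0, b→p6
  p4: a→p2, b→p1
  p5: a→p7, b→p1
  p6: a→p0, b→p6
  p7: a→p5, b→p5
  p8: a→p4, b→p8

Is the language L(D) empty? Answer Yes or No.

Yes

The states reachable from the start state are {p0, p6}.
None of the accepting states {p3, p4} is reachable, so no string is accepted and L(D) = ∅.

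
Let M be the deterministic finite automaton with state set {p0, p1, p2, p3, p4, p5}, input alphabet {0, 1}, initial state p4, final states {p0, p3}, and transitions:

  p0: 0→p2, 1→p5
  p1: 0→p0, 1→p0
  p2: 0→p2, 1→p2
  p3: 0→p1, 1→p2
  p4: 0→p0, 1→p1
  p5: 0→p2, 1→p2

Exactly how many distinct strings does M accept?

3

The useful subgraph on states {p0, p1, p4} is acyclic, so L(M) is finite; the longest accepting path visits 3 useful states, giving maximum string length 2.
Counting accepting paths from p4 by length: 1 of length 1, 2 of length 2. Total 3.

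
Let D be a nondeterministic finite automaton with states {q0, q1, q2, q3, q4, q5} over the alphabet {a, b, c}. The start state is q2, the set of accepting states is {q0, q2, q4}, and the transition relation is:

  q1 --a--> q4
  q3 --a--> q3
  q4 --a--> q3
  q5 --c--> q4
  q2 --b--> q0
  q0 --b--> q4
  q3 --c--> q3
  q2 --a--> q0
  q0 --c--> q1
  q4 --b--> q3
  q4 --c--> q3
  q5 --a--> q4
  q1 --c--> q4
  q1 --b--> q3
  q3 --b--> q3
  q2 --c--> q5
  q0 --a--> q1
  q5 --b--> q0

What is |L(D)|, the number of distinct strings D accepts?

The useful subgraph on states {q0, q1, q2, q4, q5} is acyclic, so L(D) is finite; the longest accepting path visits 5 useful states, giving maximum string length 4.
Counting accepting paths from q2 by length: 1 of length 0, 2 of length 1, 5 of length 2, 9 of length 3, 4 of length 4. Total 21.

21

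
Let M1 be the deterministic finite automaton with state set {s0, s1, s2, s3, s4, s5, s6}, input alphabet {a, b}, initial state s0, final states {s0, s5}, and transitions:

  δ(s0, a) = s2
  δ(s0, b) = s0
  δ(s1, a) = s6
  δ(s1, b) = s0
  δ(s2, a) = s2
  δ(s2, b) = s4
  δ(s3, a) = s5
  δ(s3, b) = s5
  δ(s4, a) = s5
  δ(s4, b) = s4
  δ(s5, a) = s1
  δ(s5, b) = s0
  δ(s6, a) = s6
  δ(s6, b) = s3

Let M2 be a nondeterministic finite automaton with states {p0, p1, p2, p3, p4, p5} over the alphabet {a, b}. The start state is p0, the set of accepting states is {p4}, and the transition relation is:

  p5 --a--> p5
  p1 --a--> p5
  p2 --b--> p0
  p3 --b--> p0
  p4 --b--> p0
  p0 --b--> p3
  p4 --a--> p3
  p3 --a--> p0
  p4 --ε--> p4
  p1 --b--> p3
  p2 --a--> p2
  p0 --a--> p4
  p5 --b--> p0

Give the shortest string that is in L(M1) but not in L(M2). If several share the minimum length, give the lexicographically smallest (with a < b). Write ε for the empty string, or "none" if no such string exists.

ε

The empty string ε is accepted by M1 but not by M2.
Since ε is the unique shortest string, it is the required witness.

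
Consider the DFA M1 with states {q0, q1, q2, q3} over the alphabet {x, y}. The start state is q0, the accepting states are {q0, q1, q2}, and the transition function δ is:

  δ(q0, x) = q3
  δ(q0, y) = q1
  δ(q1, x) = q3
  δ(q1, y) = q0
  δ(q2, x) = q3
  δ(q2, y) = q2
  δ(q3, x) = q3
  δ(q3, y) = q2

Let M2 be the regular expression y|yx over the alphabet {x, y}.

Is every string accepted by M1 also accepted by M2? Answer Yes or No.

No

The empty string ε is in L(M1) but not in L(M2).
So L(M1) ⊄ L(M2).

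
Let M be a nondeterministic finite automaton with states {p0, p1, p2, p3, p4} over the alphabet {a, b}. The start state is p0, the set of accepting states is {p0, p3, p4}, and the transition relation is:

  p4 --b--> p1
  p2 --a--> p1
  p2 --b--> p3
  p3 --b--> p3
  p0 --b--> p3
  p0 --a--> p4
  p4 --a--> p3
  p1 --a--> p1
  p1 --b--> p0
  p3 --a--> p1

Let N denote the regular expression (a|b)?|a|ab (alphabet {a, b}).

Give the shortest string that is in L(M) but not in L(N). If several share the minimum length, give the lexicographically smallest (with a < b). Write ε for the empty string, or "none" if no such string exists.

The string aa is accepted by M but not by N.
No shorter string lies in the difference, and aa is the lexicographically first length-2 string in L(M) \ L(N).

aa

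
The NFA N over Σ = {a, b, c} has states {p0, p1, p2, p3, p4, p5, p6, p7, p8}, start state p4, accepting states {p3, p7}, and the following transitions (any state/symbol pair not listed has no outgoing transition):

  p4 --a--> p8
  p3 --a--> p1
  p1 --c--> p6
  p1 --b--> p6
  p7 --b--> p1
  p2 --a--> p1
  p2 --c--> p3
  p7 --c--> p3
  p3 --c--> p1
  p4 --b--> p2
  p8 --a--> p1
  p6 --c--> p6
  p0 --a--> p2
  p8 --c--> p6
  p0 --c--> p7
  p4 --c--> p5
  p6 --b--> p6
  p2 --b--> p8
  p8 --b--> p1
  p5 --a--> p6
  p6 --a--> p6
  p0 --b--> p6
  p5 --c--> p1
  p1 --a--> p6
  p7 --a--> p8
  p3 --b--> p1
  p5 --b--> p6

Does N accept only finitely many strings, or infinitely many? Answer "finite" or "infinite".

The useful states (reachable from p4 and able to reach an accepting state) are {p2, p3, p4}.
Restricted to these states the transition graph has no cycle, so every accepting path has bounded length and L is finite.

finite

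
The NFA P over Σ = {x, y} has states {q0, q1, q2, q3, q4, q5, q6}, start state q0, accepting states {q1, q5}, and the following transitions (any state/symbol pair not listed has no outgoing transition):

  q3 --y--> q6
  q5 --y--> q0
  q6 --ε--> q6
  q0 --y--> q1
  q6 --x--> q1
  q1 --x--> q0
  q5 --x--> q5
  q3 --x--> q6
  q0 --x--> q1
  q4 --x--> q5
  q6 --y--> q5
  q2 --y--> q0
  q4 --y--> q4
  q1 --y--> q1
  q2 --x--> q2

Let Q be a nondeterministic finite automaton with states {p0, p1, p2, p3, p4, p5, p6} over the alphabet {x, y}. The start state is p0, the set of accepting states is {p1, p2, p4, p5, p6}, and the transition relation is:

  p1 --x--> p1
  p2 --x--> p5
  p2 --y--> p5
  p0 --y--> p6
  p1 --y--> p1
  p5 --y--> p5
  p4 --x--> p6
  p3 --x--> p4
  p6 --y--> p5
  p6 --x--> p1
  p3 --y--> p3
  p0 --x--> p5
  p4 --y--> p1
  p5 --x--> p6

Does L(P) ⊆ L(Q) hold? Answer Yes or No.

Exploring the product automaton P × Q from the start pair (q0, p0), following both machines on each input symbol, reaches 6 state pairs: (q0, p0), (q1, p5), (q1, p6), (q0, p6), (q0, p1), (q1, p1).
P accepts in {q1, q5} and Q accepts in {p1, p2, p4, p5, p6}. The reachable pairs whose P-component is accepting are (q1, p5), (q1, p6), (q1, p1); in each of them the Q-component is accepting too, so the product for L(P) \ L(Q) (P-component accepting, Q-component rejecting) has no reachable accepting pair and the difference is empty.
Hence every string in L(P) is also in L(Q).

Yes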